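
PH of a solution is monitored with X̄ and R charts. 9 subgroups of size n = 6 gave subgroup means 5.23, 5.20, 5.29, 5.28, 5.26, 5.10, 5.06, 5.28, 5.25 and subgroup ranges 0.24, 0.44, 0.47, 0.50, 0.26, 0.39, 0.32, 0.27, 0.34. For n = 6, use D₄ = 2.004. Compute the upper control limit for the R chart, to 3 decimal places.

R̄ = (0.24 + 0.44 + 0.47 + 0.50 + 0.26 + 0.39 + 0.32 + 0.27 + 0.34) / 9 = 3.2300 / 9 = 0.3589
UCL_R = D₄·R̄ = 2.004 × 0.3589 = 0.7192

0.719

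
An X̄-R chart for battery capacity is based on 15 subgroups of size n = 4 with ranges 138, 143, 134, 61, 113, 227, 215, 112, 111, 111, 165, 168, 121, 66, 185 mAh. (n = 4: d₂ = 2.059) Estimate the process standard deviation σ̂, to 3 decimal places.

R̄ = (138 + 143 + 134 + 61 + 113 + 227 + 215 + 112 + 111 + 111 + 165 + 168 + 121 + 66 + 185) / 15 = 138.0000
σ̂ = R̄ / d₂ = 138.0000 / 2.059 = 67.0228

67.023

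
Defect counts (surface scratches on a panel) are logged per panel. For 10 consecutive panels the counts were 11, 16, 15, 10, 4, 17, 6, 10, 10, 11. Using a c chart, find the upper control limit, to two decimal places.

c̄ = (11 + 16 + 15 + 10 + 4 + 17 + 6 + 10 + 10 + 11) / 10 = 110 / 10 = 11.0000
UCL = c̄ + 3√c̄ = 11.0000 + 3 × √11.0000 = 11.0000 + 3 × 3.3166 = 20.9499

20.95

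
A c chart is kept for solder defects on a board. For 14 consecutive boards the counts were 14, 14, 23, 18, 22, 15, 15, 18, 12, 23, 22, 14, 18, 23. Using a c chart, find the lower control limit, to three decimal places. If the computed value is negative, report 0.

c̄ = (14 + 14 + 23 + 18 + 22 + 15 + 15 + 18 + 12 + 23 + 22 + 14 + 18 + 23) / 14 = 251 / 14 = 17.9286
LCL = c̄ − 3√c̄ = 17.9286 − 3 × 4.2342 = 5.2259

5.226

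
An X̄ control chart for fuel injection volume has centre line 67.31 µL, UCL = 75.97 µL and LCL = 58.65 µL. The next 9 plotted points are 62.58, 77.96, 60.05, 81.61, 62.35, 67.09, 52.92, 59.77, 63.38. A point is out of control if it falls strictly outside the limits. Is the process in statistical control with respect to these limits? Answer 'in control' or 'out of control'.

Compare each point to [58.65, 75.97]: sample 2 = 77.96 > UCL; sample 4 = 81.61 > UCL; sample 7 = 52.92 < LCL.

out of control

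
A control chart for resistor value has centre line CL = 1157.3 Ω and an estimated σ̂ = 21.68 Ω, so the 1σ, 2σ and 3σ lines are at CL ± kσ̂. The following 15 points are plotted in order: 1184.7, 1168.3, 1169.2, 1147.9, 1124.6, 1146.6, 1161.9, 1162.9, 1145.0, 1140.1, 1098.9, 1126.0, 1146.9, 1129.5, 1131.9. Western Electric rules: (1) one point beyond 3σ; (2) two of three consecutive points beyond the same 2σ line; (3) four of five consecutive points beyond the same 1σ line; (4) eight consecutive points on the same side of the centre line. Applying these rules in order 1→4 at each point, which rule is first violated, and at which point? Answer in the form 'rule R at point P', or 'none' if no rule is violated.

rule 3 at point 15

Zone of each point (C = within 1σ̂, B = 1σ̂–2σ̂, A = 2σ̂–3σ̂, * = beyond 3σ̂; sign = side of CL): 1:+B, 2:+C, 3:+C, 4:-C, 5:-B, 6:-C, 7:+C, 8:+C, 9:-C, 10:-C, 11:-A, 12:-B, 13:-C, 14:-B, 15:-B
Rule 3 (four of five consecutive points beyond the same 1σ limit) is satisfied at point 15.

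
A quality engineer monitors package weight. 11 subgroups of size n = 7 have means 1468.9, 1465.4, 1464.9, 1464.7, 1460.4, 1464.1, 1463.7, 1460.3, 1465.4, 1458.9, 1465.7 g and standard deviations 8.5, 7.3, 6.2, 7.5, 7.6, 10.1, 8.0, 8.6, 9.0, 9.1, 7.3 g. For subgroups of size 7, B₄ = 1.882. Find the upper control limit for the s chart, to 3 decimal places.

s̄ = (8.5 + 7.3 + 6.2 + 7.5 + 7.6 + 10.1 + 8.0 + 8.6 + 9.0 + 9.1 + 7.3) / 11 = 8.1091
UCL_s = B₄·s̄ = 1.882 × 8.1091 = 15.2613

15.261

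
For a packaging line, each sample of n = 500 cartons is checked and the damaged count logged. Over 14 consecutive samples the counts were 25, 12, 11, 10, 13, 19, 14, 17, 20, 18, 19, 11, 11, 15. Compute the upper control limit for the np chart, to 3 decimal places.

26.932

p̄ = Σdᵢ / (k·n) = 215 / (14 × 500) = 0.03071
UCL = np̄ + 3·√(np̄(1−p̄)) = 15.3571 + 3 × √(15.3571×0.96929) = 15.3571 + 3 × 3.8582 = 26.9316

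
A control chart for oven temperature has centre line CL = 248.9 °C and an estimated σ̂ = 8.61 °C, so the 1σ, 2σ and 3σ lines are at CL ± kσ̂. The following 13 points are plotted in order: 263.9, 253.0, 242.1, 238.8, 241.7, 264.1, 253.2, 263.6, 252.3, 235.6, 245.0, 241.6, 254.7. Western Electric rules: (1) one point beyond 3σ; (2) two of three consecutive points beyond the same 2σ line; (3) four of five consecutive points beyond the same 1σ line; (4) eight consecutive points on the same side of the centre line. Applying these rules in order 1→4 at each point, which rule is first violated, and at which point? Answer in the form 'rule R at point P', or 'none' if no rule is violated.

Zone of each point (C = within 1σ̂, B = 1σ̂–2σ̂, A = 2σ̂–3σ̂, * = beyond 3σ̂; sign = side of CL): 1:+B, 2:+C, 3:-C, 4:-B, 5:-C, 6:+B, 7:+C, 8:+B, 9:+C, 10:-B, 11:-C, 12:-C, 13:+C
No rule fires across all 13 points.

none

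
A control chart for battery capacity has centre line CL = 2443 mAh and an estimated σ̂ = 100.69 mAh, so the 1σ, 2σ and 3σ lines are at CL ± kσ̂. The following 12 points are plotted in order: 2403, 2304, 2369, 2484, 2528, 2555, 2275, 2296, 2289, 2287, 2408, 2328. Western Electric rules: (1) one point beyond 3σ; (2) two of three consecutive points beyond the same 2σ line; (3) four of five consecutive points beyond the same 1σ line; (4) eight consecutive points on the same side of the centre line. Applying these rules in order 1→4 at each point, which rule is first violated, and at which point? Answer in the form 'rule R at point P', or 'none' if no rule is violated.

Zone of each point (C = within 1σ̂, B = 1σ̂–2σ̂, A = 2σ̂–3σ̂, * = beyond 3σ̂; sign = side of CL): 1:-C, 2:-B, 3:-C, 4:+C, 5:+C, 6:+B, 7:-B, 8:-B, 9:-B, 10:-B, 11:-C, 12:-B
Rule 3 (four of five consecutive points beyond the same 1σ limit) is satisfied at point 10.

rule 3 at point 10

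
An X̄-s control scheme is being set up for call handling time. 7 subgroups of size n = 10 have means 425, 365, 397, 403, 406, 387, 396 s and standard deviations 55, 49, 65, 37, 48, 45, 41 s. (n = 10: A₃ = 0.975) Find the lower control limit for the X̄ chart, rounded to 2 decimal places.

349.64

X̄̄ = (425 + 365 + 397 + 403 + 406 + 387 + 396) / 7 = 397.0000
s̄ = (55 + 49 + 65 + 37 + 48 + 45 + 41) / 7 = 48.5714
LCL = X̄̄ − A₃·s̄ = 397.0000 − 0.975 × 48.5714 = 349.6429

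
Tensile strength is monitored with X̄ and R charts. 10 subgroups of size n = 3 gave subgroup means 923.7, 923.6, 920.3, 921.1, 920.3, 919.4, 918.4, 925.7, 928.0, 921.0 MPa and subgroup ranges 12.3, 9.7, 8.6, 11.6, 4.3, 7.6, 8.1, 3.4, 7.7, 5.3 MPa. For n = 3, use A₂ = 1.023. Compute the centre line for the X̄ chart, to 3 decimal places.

X̄̄ = (923.7 + 923.6 + 920.3 + 921.1 + 920.3 + 919.4 + 918.4 + 925.7 + 928.0 + 921.0) / 10 = 9221.5000 / 10 = 922.1500
CL = X̄̄ = 922.1500

922.150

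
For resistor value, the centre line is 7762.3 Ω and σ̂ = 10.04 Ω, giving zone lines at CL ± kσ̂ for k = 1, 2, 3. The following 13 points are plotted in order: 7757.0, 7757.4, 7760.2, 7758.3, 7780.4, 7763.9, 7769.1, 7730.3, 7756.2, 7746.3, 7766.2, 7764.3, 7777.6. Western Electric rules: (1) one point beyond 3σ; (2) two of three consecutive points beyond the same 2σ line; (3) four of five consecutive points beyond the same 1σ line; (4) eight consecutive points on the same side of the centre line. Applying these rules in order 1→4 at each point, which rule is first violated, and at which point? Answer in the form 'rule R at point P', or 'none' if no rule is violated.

Zone of each point (C = within 1σ̂, B = 1σ̂–2σ̂, A = 2σ̂–3σ̂, * = beyond 3σ̂; sign = side of CL): 1:-C, 2:-C, 3:-C, 4:-C, 5:+B, 6:+C, 7:+C, 8:-*, 9:-C, 10:-B, 11:+C, 12:+C, 13:+B
Rule 1 (one point beyond the 3σ limits) is satisfied at point 8.

rule 1 at point 8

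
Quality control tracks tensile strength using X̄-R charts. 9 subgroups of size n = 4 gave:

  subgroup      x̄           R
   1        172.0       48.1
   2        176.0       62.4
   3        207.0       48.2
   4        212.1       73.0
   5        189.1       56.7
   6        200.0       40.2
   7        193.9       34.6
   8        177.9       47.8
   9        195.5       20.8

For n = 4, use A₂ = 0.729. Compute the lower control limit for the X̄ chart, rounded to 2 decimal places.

X̄̄ = (172.0 + 176.0 + 207.0 + 212.1 + 189.1 + 200.0 + 193.9 + 177.9 + 195.5) / 9 = 1723.5000 / 9 = 191.5000
R̄ = (48.1 + 62.4 + 48.2 + 73.0 + 56.7 + 40.2 + 34.6 + 47.8 + 20.8) / 9 = 431.8000 / 9 = 47.9778
LCL = X̄̄ − A₂·R̄ = 191.5000 − 0.729 × 47.9778 = 156.5242

156.52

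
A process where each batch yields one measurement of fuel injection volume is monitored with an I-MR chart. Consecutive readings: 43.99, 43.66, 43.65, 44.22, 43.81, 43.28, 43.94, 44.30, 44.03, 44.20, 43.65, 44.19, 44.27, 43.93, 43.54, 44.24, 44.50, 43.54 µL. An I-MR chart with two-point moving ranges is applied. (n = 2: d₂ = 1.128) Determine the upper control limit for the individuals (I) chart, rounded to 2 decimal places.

45.06

X̄ = (43.99 + 43.66 + 43.65 + 44.22 + 43.81 + 43.28 + 43.94 + 44.30 + 44.03 + 44.20 + 43.65 + 44.19 + 44.27 + 43.93 + 43.54 + 44.24 + 44.50 + 43.54) / 18 = 43.9411
Moving ranges: 0.33, 0.01, 0.57, 0.41, 0.53, 0.66, 0.36, 0.27, 0.17, 0.55, 0.54, 0.08, 0.34, 0.39, 0.70, 0.26, 0.96; M̄R̄ = 7.1300 / 17 = 0.4194
UCL = X̄ + 3·M̄R̄/d₂ = 43.9411 + 3 × 0.4194 / 1.128 = 45.0566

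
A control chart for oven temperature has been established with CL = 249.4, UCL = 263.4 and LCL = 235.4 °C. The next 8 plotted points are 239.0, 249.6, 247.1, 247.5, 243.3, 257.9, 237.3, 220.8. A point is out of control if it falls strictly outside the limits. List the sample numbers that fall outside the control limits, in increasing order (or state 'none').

Compare each point to [235.4, 263.4]: sample 8 = 220.8 < LCL.

8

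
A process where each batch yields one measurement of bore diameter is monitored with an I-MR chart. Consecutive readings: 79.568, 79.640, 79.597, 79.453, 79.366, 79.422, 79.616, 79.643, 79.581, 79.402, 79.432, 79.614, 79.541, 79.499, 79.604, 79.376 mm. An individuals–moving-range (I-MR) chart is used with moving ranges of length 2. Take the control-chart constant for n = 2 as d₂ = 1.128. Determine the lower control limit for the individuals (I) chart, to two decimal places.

79.25

X̄ = (79.568 + 79.640 + 79.597 + 79.453 + 79.366 + 79.422 + 79.616 + 79.643 + 79.581 + 79.402 + 79.432 + 79.614 + 79.541 + 79.499 + 79.604 + 79.376) / 16 = 79.5221
Moving ranges: 0.072, 0.043, 0.144, 0.087, 0.056, 0.194, 0.027, 0.062, 0.179, 0.030, 0.182, 0.073, 0.042, 0.105, 0.228; M̄R̄ = 1.5240 / 15 = 0.1016
LCL = X̄ − 3·M̄R̄/d₂ = 79.5221 − 3 × 0.1016 / 1.128 = 79.2519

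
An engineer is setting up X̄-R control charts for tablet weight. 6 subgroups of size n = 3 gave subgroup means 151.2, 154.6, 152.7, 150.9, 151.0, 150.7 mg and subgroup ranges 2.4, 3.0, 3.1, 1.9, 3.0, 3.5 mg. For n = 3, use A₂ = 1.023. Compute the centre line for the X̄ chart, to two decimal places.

151.85

X̄̄ = (151.2 + 154.6 + 152.7 + 150.9 + 151.0 + 150.7) / 6 = 911.1000 / 6 = 151.8500
CL = X̄̄ = 151.8500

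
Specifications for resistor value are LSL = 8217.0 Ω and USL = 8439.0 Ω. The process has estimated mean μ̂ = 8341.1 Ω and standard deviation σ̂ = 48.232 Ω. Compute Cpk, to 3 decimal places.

Cpu = (USL − μ̂) / (3σ̂) = (8439.0 − 8341.1) / (3 × 48.232) = 0.6766; Cpl = (μ̂ − LSL) / (3σ̂) = (8341.1 − 8217.0) / (3 × 48.232) = 0.8577; Cpk = min(Cpu, Cpl) = 0.6766

0.677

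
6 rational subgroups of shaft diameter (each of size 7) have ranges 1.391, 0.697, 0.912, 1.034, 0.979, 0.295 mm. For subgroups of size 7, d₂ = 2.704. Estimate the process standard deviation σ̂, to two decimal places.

R̄ = (1.391 + 0.697 + 0.912 + 1.034 + 0.979 + 0.295) / 6 = 0.8847
σ̂ = R̄ / d₂ = 0.8847 / 2.704 = 0.3272

0.33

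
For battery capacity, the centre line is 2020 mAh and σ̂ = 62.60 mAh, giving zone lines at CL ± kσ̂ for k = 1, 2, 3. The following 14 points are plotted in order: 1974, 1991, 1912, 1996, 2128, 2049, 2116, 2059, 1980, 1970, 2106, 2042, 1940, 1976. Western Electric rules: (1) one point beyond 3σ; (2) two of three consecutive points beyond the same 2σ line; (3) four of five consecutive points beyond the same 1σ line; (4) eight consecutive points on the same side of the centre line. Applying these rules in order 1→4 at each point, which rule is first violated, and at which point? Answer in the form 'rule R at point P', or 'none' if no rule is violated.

none

Zone of each point (C = within 1σ̂, B = 1σ̂–2σ̂, A = 2σ̂–3σ̂, * = beyond 3σ̂; sign = side of CL): 1:-C, 2:-C, 3:-B, 4:-C, 5:+B, 6:+C, 7:+B, 8:+C, 9:-C, 10:-C, 11:+B, 12:+C, 13:-B, 14:-C
No rule fires across all 14 points.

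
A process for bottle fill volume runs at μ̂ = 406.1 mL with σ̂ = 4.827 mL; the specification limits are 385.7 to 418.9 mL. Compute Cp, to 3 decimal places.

1.146

Cp = (USL − LSL) / (6σ̂) = (418.9 − 385.7) / (6 × 4.827) = 33.2000 / 28.9620 = 1.1463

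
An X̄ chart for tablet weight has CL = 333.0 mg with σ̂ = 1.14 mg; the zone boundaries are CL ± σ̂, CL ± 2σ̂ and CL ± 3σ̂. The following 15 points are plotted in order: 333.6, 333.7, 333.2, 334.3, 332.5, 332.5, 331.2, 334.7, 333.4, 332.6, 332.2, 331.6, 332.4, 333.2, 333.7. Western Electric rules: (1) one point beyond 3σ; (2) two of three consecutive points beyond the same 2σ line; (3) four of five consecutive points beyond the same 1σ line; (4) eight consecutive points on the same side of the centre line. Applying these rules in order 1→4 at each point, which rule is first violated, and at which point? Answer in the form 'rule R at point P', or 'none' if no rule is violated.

Zone of each point (C = within 1σ̂, B = 1σ̂–2σ̂, A = 2σ̂–3σ̂, * = beyond 3σ̂; sign = side of CL): 1:+C, 2:+C, 3:+C, 4:+B, 5:-C, 6:-C, 7:-B, 8:+B, 9:+C, 10:-C, 11:-C, 12:-B, 13:-C, 14:+C, 15:+C
No rule fires across all 15 points.

none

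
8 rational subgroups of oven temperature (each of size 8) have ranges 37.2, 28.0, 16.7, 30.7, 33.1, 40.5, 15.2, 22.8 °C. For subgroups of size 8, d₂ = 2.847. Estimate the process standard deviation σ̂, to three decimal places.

R̄ = (37.2 + 28.0 + 16.7 + 30.7 + 33.1 + 40.5 + 15.2 + 22.8) / 8 = 28.0250
σ̂ = R̄ / d₂ = 28.0250 / 2.847 = 9.8437

9.844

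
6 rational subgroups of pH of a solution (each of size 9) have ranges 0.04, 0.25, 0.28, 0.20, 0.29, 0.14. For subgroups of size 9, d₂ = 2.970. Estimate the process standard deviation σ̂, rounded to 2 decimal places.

0.07

R̄ = (0.04 + 0.25 + 0.28 + 0.20 + 0.29 + 0.14) / 6 = 0.2000
σ̂ = R̄ / d₂ = 0.2000 / 2.970 = 0.0673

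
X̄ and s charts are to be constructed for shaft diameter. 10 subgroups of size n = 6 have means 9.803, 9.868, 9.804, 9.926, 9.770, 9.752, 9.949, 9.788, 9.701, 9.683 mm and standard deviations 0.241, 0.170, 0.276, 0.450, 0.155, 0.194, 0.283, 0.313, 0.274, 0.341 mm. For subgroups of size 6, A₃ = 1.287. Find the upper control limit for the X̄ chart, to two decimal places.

10.15

X̄̄ = (9.803 + 9.868 + 9.804 + 9.926 + 9.770 + 9.752 + 9.949 + 9.788 + 9.701 + 9.683) / 10 = 9.8044
s̄ = (0.241 + 0.170 + 0.276 + 0.450 + 0.155 + 0.194 + 0.283 + 0.313 + 0.274 + 0.341) / 10 = 0.2697
UCL = X̄̄ + A₃·s̄ = 9.8044 + 1.287 × 0.2697 = 10.1515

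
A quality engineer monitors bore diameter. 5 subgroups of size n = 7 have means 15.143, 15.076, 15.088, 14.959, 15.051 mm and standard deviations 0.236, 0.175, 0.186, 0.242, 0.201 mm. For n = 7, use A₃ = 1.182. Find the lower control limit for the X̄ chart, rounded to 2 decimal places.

14.82

X̄̄ = (15.143 + 15.076 + 15.088 + 14.959 + 15.051) / 5 = 15.0634
s̄ = (0.236 + 0.175 + 0.186 + 0.242 + 0.201) / 5 = 0.2080
LCL = X̄̄ − A₃·s̄ = 15.0634 − 1.182 × 0.2080 = 14.8175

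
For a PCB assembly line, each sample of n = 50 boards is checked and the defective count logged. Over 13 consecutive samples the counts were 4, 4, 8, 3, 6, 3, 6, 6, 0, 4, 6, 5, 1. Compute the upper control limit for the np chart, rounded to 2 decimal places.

10.26

p̄ = Σdᵢ / (k·n) = 56 / (13 × 50) = 0.08615
UCL = np̄ + 3·√(np̄(1−p̄)) = 4.3077 + 3 × √(4.3077×0.91385) = 4.3077 + 3 × 1.9841 = 10.2599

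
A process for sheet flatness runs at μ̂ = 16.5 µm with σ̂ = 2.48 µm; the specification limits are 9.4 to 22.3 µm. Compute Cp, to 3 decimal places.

0.867

Cp = (USL − LSL) / (6σ̂) = (22.3 − 9.4) / (6 × 2.48) = 12.9000 / 14.8800 = 0.8669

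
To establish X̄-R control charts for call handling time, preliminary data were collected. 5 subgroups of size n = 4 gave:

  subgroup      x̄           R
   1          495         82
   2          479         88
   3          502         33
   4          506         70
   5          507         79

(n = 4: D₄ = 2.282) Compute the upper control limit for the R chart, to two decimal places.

160.65

R̄ = (82 + 88 + 33 + 70 + 79) / 5 = 352.0000 / 5 = 70.4000
UCL_R = D₄·R̄ = 2.282 × 70.4000 = 160.6528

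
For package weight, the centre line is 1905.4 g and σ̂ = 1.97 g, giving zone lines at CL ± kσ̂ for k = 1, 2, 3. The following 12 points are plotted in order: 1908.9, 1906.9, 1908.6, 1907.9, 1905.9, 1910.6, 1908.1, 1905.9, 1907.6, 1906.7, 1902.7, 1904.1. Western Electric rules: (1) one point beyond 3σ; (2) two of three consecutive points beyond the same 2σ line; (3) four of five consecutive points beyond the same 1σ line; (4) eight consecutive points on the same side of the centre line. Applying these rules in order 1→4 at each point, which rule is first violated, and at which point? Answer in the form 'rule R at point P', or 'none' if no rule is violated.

rule 3 at point 7

Zone of each point (C = within 1σ̂, B = 1σ̂–2σ̂, A = 2σ̂–3σ̂, * = beyond 3σ̂; sign = side of CL): 1:+B, 2:+C, 3:+B, 4:+B, 5:+C, 6:+A, 7:+B, 8:+C, 9:+B, 10:+C, 11:-B, 12:-C
Rule 3 (four of five consecutive points beyond the same 1σ limit) is satisfied at point 7.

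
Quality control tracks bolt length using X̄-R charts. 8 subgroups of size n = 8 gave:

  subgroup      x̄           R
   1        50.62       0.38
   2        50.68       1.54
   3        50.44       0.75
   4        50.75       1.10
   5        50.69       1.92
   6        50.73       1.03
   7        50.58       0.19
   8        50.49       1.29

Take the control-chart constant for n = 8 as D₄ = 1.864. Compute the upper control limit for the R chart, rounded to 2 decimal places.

R̄ = (0.38 + 1.54 + 0.75 + 1.10 + 1.92 + 1.03 + 0.19 + 1.29) / 8 = 8.2000 / 8 = 1.0250
UCL_R = D₄·R̄ = 1.864 × 1.0250 = 1.9106

1.91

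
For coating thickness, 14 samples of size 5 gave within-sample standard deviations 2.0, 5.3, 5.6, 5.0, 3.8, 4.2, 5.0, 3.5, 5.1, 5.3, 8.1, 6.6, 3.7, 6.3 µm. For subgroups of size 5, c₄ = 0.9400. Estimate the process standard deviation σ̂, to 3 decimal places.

s̄ = (2.0 + 5.3 + 5.6 + 5.0 + 3.8 + 4.2 + 5.0 + 3.5 + 5.1 + 5.3 + 8.1 + 6.6 + 3.7 + 6.3) / 14 = 4.9643
σ̂ = s̄ / c₄ = 4.9643 / 0.9400 = 5.2812

5.281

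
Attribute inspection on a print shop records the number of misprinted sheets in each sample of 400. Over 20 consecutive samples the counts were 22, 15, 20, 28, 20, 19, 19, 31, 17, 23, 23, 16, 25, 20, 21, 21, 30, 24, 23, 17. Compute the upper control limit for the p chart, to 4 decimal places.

p̄ = Σdᵢ / (k·n) = 434 / (20 × 400) = 0.05425
UCL = p̄ + 3·√(p̄(1−p̄)/n) = 0.05425 + 3 × √(0.05425×0.94575/400) = 0.05425 + 3 × 0.01133 = 0.08823

0.0882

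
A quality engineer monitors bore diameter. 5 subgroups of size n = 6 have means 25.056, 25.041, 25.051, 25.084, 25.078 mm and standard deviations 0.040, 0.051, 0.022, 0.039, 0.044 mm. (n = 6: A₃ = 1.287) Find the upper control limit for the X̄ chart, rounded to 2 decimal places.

X̄̄ = (25.056 + 25.041 + 25.051 + 25.084 + 25.078) / 5 = 25.0620
s̄ = (0.040 + 0.051 + 0.022 + 0.039 + 0.044) / 5 = 0.0392
UCL = X̄̄ + A₃·s̄ = 25.0620 + 1.287 × 0.0392 = 25.1125

25.11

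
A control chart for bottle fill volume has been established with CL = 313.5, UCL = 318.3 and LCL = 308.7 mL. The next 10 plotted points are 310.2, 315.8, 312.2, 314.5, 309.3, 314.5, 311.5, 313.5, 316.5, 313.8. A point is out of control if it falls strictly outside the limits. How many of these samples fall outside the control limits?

All 10 points lie within [308.7, 318.3].

0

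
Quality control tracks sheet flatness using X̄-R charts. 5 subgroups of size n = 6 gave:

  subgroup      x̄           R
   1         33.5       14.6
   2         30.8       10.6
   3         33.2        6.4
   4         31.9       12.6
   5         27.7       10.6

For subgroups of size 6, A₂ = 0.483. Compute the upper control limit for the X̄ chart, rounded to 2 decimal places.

36.71

X̄̄ = (33.5 + 30.8 + 33.2 + 31.9 + 27.7) / 5 = 157.1000 / 5 = 31.4200
R̄ = (14.6 + 10.6 + 6.4 + 12.6 + 10.6) / 5 = 54.8000 / 5 = 10.9600
UCL = X̄̄ + A₂·R̄ = 31.4200 + 0.483 × 10.9600 = 36.7137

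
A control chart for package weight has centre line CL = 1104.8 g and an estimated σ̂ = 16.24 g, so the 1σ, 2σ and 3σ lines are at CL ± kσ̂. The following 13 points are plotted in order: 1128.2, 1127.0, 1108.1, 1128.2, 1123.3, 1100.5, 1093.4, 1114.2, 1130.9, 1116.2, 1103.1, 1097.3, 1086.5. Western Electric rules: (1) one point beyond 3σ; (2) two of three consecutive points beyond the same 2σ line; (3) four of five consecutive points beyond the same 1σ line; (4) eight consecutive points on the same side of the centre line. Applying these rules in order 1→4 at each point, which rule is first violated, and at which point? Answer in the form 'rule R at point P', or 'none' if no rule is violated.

rule 3 at point 5

Zone of each point (C = within 1σ̂, B = 1σ̂–2σ̂, A = 2σ̂–3σ̂, * = beyond 3σ̂; sign = side of CL): 1:+B, 2:+B, 3:+C, 4:+B, 5:+B, 6:-C, 7:-C, 8:+C, 9:+B, 10:+C, 11:-C, 12:-C, 13:-B
Rule 3 (four of five consecutive points beyond the same 1σ limit) is satisfied at point 5.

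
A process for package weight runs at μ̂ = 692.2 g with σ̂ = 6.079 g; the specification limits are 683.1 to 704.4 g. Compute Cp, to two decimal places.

0.58

Cp = (USL − LSL) / (6σ̂) = (704.4 − 683.1) / (6 × 6.079) = 21.3000 / 36.4740 = 0.5840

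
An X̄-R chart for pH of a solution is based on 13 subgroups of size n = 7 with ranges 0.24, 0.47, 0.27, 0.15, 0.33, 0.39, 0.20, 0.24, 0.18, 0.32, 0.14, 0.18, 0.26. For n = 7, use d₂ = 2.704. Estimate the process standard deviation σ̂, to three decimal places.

0.096

R̄ = (0.24 + 0.47 + 0.27 + 0.15 + 0.33 + 0.39 + 0.20 + 0.24 + 0.18 + 0.32 + 0.14 + 0.18 + 0.26) / 13 = 0.2592
σ̂ = R̄ / d₂ = 0.2592 / 2.704 = 0.0959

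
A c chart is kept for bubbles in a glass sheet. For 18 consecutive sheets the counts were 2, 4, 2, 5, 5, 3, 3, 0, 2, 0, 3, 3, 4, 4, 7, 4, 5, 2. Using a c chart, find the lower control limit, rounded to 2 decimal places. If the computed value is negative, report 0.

c̄ = (2 + 4 + 2 + 5 + 5 + 3 + 3 + 0 + 2 + 0 + 3 + 3 + 4 + 4 + 7 + 4 + 5 + 2) / 18 = 58 / 18 = 3.2222
LCL = c̄ − 3√c̄ = 3.2222 − 3 × 1.7951 = -2.1629 → 0 (cannot be negative)

0.00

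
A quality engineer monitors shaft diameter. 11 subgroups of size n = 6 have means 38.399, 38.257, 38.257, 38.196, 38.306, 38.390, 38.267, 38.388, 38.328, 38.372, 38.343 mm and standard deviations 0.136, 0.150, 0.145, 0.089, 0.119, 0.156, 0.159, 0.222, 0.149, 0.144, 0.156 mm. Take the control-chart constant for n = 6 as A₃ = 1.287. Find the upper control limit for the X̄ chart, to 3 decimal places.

38.509

X̄̄ = (38.399 + 38.257 + 38.257 + 38.196 + 38.306 + 38.390 + 38.267 + 38.388 + 38.328 + 38.372 + 38.343) / 11 = 38.3185
s̄ = (0.136 + 0.150 + 0.145 + 0.089 + 0.119 + 0.156 + 0.159 + 0.222 + 0.149 + 0.144 + 0.156) / 11 = 0.1477
UCL = X̄̄ + A₃·s̄ = 38.3185 + 1.287 × 0.1477 = 38.5086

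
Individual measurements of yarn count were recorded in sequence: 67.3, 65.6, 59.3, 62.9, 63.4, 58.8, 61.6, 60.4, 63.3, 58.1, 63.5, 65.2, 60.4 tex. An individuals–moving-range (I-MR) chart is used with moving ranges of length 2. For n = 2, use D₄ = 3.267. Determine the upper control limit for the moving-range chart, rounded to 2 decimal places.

Moving ranges: 1.7, 6.3, 3.6, 0.5, 4.6, 2.8, 1.2, 2.9, 5.2, 5.4, 1.7, 4.8; M̄R̄ = 40.7000 / 12 = 3.3917
UCL_MR = D₄·M̄R̄ = 3.267 × 3.3917 = 11.0806

11.08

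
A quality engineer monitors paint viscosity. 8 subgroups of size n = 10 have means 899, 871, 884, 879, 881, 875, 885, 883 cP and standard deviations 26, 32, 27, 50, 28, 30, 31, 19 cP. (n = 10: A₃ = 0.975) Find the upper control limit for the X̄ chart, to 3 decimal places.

X̄̄ = (899 + 871 + 884 + 879 + 881 + 875 + 885 + 883) / 8 = 882.1250
s̄ = (26 + 32 + 27 + 50 + 28 + 30 + 31 + 19) / 8 = 30.3750
UCL = X̄̄ + A₃·s̄ = 882.1250 + 0.975 × 30.3750 = 911.7406

911.741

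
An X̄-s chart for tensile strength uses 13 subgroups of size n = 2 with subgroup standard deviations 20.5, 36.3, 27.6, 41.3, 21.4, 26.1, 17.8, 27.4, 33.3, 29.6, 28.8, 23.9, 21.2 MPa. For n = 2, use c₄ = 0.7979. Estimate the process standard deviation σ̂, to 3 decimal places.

s̄ = (20.5 + 36.3 + 27.6 + 41.3 + 21.4 + 26.1 + 17.8 + 27.4 + 33.3 + 29.6 + 28.8 + 23.9 + 21.2) / 13 = 27.3231
σ̂ = s̄ / c₄ = 27.3231 / 0.7979 = 34.2437

34.244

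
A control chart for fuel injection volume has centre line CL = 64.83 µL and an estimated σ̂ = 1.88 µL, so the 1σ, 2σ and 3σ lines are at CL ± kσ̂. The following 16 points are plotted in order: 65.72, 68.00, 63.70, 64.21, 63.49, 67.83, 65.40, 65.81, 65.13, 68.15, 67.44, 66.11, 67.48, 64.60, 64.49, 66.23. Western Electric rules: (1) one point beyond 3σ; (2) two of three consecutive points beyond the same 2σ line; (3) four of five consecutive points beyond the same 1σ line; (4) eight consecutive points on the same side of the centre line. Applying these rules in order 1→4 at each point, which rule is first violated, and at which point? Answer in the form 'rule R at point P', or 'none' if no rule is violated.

Zone of each point (C = within 1σ̂, B = 1σ̂–2σ̂, A = 2σ̂–3σ̂, * = beyond 3σ̂; sign = side of CL): 1:+C, 2:+B, 3:-C, 4:-C, 5:-C, 6:+B, 7:+C, 8:+C, 9:+C, 10:+B, 11:+B, 12:+C, 13:+B, 14:-C, 15:-C, 16:+C
Rule 4 (eight consecutive points on the same side of the centre line) is satisfied at point 13.

rule 4 at point 13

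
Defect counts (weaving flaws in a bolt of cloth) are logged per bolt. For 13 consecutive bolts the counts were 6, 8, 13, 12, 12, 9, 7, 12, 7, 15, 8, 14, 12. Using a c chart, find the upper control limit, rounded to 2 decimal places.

20.05

c̄ = (6 + 8 + 13 + 12 + 12 + 9 + 7 + 12 + 7 + 15 + 8 + 14 + 12) / 13 = 135 / 13 = 10.3846
UCL = c̄ + 3√c̄ = 10.3846 + 3 × √10.3846 = 10.3846 + 3 × 3.2225 = 20.0522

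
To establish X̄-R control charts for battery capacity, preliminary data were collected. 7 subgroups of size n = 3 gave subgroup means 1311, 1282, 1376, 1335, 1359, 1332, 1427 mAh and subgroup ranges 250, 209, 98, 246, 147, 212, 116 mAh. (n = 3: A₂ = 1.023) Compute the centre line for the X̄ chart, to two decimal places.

X̄̄ = (1311 + 1282 + 1376 + 1335 + 1359 + 1332 + 1427) / 7 = 9422.0000 / 7 = 1346.0000
CL = X̄̄ = 1346.0000

1346.00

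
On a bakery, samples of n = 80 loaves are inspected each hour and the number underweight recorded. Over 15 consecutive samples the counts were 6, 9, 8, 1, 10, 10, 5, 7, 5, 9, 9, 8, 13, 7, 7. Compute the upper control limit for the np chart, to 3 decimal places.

15.468

p̄ = Σdᵢ / (k·n) = 114 / (15 × 80) = 0.09500
UCL = np̄ + 3·√(np̄(1−p̄)) = 7.6000 + 3 × √(7.6000×0.90500) = 7.6000 + 3 × 2.6226 = 15.4678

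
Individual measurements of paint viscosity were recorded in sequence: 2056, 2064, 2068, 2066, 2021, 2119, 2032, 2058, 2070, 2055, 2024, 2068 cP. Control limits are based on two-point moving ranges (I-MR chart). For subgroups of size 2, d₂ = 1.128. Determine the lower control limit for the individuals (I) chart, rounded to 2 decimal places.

X̄ = (2056 + 2064 + 2068 + 2066 + 2021 + 2119 + 2032 + 2058 + 2070 + 2055 + 2024 + 2068) / 12 = 2058.4167
Moving ranges: 8, 4, 2, 45, 98, 87, 26, 12, 15, 31, 44; M̄R̄ = 372.0000 / 11 = 33.8182
LCL = X̄ − 3·M̄R̄/d₂ = 2058.4167 − 3 × 33.8182 / 1.128 = 1968.4747

1968.47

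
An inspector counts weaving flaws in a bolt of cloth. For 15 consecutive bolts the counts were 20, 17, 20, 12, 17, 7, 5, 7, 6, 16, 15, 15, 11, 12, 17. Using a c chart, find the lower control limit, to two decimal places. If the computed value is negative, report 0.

2.26

c̄ = (20 + 17 + 20 + 12 + 17 + 7 + 5 + 7 + 6 + 16 + 15 + 15 + 11 + 12 + 17) / 15 = 197 / 15 = 13.1333
LCL = c̄ − 3√c̄ = 13.1333 − 3 × 3.6240 = 2.2614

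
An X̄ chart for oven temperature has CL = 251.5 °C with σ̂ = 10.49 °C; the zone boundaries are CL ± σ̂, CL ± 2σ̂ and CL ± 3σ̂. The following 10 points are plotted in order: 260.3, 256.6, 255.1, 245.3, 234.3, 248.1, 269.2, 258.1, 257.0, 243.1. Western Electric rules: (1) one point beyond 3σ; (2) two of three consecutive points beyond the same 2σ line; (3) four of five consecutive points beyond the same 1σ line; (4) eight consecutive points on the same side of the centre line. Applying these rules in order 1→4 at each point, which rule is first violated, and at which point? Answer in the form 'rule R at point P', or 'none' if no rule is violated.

Zone of each point (C = within 1σ̂, B = 1σ̂–2σ̂, A = 2σ̂–3σ̂, * = beyond 3σ̂; sign = side of CL): 1:+C, 2:+C, 3:+C, 4:-C, 5:-B, 6:-C, 7:+B, 8:+C, 9:+C, 10:-C
No rule fires across all 10 points.

none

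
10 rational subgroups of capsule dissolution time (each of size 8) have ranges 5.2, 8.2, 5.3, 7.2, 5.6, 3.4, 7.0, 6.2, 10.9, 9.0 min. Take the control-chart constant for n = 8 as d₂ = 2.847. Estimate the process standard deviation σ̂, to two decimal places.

R̄ = (5.2 + 8.2 + 5.3 + 7.2 + 5.6 + 3.4 + 7.0 + 6.2 + 10.9 + 9.0) / 10 = 6.8000
σ̂ = R̄ / d₂ = 6.8000 / 2.847 = 2.3885

2.39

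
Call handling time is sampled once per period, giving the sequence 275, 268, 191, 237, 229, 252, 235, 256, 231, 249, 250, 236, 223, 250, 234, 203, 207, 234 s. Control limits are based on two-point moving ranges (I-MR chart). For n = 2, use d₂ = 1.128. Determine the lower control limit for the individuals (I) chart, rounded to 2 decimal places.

178.00

X̄ = (275 + 268 + 191 + 237 + 229 + 252 + 235 + 256 + 231 + 249 + 250 + 236 + 223 + 250 + 234 + 203 + 207 + 234) / 18 = 236.6667
Moving ranges: 7, 77, 46, 8, 23, 17, 21, 25, 18, 1, 14, 13, 27, 16, 31, 4, 27; M̄R̄ = 375.0000 / 17 = 22.0588
LCL = X̄ − 3·M̄R̄/d₂ = 236.6667 − 3 × 22.0588 / 1.128 = 177.9996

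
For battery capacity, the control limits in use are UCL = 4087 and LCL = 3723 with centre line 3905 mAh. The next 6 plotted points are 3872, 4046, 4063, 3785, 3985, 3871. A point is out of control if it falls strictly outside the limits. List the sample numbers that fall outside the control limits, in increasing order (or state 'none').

All 6 points lie within [3723, 4087].

none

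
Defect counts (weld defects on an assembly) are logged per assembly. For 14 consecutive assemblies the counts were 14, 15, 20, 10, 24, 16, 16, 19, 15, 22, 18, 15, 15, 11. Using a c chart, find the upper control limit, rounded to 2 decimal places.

28.59

c̄ = (14 + 15 + 20 + 10 + 24 + 16 + 16 + 19 + 15 + 22 + 18 + 15 + 15 + 11) / 14 = 230 / 14 = 16.4286
UCL = c̄ + 3√c̄ = 16.4286 + 3 × √16.4286 = 16.4286 + 3 × 4.0532 = 28.5882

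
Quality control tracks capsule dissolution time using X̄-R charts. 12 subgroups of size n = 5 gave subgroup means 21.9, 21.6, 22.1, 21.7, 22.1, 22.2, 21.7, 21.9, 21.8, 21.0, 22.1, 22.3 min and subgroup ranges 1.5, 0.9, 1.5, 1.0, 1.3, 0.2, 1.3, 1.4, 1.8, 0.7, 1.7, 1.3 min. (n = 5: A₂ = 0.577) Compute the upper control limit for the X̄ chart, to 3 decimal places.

X̄̄ = (21.9 + 21.6 + 22.1 + 21.7 + 22.1 + 22.2 + 21.7 + 21.9 + 21.8 + 21.0 + 22.1 + 22.3) / 12 = 262.4000 / 12 = 21.8667
R̄ = (1.5 + 0.9 + 1.5 + 1.0 + 1.3 + 0.2 + 1.3 + 1.4 + 1.8 + 0.7 + 1.7 + 1.3) / 12 = 14.6000 / 12 = 1.2167
UCL = X̄̄ + A₂·R̄ = 21.8667 + 0.577 × 1.2167 = 22.5687

22.569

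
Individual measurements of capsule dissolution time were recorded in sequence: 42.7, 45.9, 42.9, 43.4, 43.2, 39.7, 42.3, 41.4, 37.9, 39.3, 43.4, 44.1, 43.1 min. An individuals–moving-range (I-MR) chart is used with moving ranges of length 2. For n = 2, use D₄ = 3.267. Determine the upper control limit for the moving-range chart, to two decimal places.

6.70

Moving ranges: 3.2, 3.0, 0.5, 0.2, 3.5, 2.6, 0.9, 3.5, 1.4, 4.1, 0.7, 1.0; M̄R̄ = 24.6000 / 12 = 2.0500
UCL_MR = D₄·M̄R̄ = 3.267 × 2.0500 = 6.6974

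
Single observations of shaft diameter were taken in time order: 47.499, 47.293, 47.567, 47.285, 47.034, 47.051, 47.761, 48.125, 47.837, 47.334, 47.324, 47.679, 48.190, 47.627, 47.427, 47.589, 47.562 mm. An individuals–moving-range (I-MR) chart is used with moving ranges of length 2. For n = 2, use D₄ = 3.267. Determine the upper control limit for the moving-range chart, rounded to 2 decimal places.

Moving ranges: 0.206, 0.274, 0.282, 0.251, 0.017, 0.710, 0.364, 0.288, 0.503, 0.010, 0.355, 0.511, 0.563, 0.200, 0.162, 0.027; M̄R̄ = 4.7230 / 16 = 0.2952
UCL_MR = D₄·M̄R̄ = 3.267 × 0.2952 = 0.9644

0.96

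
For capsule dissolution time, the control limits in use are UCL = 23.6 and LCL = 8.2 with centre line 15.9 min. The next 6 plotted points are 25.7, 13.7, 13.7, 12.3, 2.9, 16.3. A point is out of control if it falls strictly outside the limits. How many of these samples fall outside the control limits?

2

Compare each point to [8.2, 23.6]: sample 1 = 25.7 > UCL; sample 5 = 2.9 < LCL.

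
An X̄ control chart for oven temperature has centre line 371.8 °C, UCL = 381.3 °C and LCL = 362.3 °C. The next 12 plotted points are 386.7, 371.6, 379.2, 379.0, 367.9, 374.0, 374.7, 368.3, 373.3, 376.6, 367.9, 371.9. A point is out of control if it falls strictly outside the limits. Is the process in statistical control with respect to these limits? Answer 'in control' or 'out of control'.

out of control

Compare each point to [362.3, 381.3]: sample 1 = 386.7 > UCL.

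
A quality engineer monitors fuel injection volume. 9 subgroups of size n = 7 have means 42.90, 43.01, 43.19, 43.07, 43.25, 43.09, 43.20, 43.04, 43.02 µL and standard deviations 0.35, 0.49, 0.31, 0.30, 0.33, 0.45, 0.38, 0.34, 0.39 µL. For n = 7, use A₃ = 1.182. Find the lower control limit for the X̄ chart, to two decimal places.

X̄̄ = (42.90 + 43.01 + 43.19 + 43.07 + 43.25 + 43.09 + 43.20 + 43.04 + 43.02) / 9 = 43.0856
s̄ = (0.35 + 0.49 + 0.31 + 0.30 + 0.33 + 0.45 + 0.38 + 0.34 + 0.39) / 9 = 0.3711
LCL = X̄̄ − A₃·s̄ = 43.0856 − 1.182 × 0.3711 = 42.6469

42.65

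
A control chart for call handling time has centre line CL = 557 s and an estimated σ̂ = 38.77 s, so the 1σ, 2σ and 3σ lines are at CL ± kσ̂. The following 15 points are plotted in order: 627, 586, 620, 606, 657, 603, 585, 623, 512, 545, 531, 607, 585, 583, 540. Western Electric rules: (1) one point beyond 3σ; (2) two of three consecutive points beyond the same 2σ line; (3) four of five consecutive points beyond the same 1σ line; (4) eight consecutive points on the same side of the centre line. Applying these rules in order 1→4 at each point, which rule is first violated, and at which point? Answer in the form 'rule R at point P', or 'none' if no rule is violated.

rule 3 at point 5

Zone of each point (C = within 1σ̂, B = 1σ̂–2σ̂, A = 2σ̂–3σ̂, * = beyond 3σ̂; sign = side of CL): 1:+B, 2:+C, 3:+B, 4:+B, 5:+A, 6:+B, 7:+C, 8:+B, 9:-B, 10:-C, 11:-C, 12:+B, 13:+C, 14:+C, 15:-C
Rule 3 (four of five consecutive points beyond the same 1σ limit) is satisfied at point 5.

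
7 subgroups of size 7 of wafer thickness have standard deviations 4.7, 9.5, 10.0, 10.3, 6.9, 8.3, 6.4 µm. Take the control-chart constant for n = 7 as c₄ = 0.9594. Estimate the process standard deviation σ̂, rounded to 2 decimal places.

8.35

s̄ = (4.7 + 9.5 + 10.0 + 10.3 + 6.9 + 8.3 + 6.4) / 7 = 8.0143
σ̂ = s̄ / c₄ = 8.0143 / 0.9594 = 8.3534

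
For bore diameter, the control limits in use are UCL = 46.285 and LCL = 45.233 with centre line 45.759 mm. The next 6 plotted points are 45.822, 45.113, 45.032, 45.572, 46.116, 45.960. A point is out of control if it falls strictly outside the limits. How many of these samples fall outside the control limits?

2

Compare each point to [45.233, 46.285]: sample 2 = 45.113 < LCL; sample 3 = 45.032 < LCL.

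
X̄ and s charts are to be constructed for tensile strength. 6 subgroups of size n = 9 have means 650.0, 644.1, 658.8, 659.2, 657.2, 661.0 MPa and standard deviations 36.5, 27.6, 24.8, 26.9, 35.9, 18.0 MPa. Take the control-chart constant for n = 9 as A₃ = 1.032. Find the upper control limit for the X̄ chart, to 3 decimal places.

684.238

X̄̄ = (650.0 + 644.1 + 658.8 + 659.2 + 657.2 + 661.0) / 6 = 655.0500
s̄ = (36.5 + 27.6 + 24.8 + 26.9 + 35.9 + 18.0) / 6 = 28.2833
UCL = X̄̄ + A₃·s̄ = 655.0500 + 1.032 × 28.2833 = 684.2384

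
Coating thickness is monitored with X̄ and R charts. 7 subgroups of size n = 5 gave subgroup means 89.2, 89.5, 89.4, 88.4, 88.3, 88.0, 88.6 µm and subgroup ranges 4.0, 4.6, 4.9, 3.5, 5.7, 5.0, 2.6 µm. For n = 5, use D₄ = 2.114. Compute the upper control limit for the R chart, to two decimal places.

R̄ = (4.0 + 4.6 + 4.9 + 3.5 + 5.7 + 5.0 + 2.6) / 7 = 30.3000 / 7 = 4.3286
UCL_R = D₄·R̄ = 2.114 × 4.3286 = 9.1506

9.15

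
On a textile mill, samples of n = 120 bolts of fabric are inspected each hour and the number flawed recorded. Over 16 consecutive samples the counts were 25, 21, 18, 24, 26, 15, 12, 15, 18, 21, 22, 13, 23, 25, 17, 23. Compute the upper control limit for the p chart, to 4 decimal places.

p̄ = Σdᵢ / (k·n) = 318 / (16 × 120) = 0.16562
UCL = p̄ + 3·√(p̄(1−p̄)/n) = 0.16562 + 3 × √(0.16562×0.83437/120) = 0.16562 + 3 × 0.03394 = 0.26743

0.2674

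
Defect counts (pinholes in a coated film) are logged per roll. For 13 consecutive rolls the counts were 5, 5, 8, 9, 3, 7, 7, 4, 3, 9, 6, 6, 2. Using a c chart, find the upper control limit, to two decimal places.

c̄ = (5 + 5 + 8 + 9 + 3 + 7 + 7 + 4 + 3 + 9 + 6 + 6 + 2) / 13 = 74 / 13 = 5.6923
UCL = c̄ + 3√c̄ = 5.6923 + 3 × √5.6923 = 5.6923 + 3 × 2.3859 = 12.8499

12.85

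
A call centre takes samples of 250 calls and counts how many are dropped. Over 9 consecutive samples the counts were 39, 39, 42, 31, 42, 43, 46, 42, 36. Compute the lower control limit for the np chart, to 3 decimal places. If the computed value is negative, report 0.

p̄ = Σdᵢ / (k·n) = 360 / (9 × 250) = 0.16000
LCL = np̄ − 3·√(np̄(1−p̄)) = 40.0000 − 3 × 5.7966 = 22.6103

22.610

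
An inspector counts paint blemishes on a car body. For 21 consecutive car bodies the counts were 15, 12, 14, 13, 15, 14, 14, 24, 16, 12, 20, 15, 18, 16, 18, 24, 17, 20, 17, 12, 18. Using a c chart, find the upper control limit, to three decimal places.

c̄ = (15 + 12 + 14 + 13 + 15 + 14 + 14 + 24 + 16 + 12 + 20 + 15 + 18 + 16 + 18 + 24 + 17 + 20 + 17 + 12 + 18) / 21 = 344 / 21 = 16.3810
UCL = c̄ + 3√c̄ = 16.3810 + 3 × √16.3810 = 16.3810 + 3 × 4.0473 = 28.5230

28.523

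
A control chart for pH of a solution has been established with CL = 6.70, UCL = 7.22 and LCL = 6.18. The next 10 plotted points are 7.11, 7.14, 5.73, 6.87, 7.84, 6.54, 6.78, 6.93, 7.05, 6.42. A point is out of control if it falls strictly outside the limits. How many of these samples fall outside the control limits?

Compare each point to [6.18, 7.22]: sample 3 = 5.73 < LCL; sample 5 = 7.84 > UCL.

2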